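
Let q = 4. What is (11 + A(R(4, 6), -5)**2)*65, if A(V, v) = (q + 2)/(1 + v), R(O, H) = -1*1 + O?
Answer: 3445/4 ≈ 861.25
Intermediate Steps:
R(O, H) = -1 + O
A(V, v) = 6/(1 + v) (A(V, v) = (4 + 2)/(1 + v) = 6/(1 + v))
(11 + A(R(4, 6), -5)**2)*65 = (11 + (6/(1 - 5))**2)*65 = (11 + (6/(-4))**2)*65 = (11 + (6*(-1/4))**2)*65 = (11 + (-3/2)**2)*65 = (11 + 9/4)*65 = (53/4)*65 = 3445/4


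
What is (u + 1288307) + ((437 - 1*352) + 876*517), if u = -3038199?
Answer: -1296915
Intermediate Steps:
(u + 1288307) + ((437 - 1*352) + 876*517) = (-3038199 + 1288307) + ((437 - 1*352) + 876*517) = -1749892 + ((437 - 352) + 452892) = -1749892 + (85 + 452892) = -1749892 + 452977 = -1296915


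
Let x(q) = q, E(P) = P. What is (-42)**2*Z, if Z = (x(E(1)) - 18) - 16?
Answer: -58212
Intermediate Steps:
Z = -33 (Z = (1 - 18) - 16 = -17 - 16 = -33)
(-42)**2*Z = (-42)**2*(-33) = 1764*(-33) = -58212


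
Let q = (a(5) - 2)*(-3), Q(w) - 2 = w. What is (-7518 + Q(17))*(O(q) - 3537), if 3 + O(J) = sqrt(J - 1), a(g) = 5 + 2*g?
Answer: 26546460 - 14998*I*sqrt(10) ≈ 2.6546e+7 - 47428.0*I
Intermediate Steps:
Q(w) = 2 + w
q = -39 (q = ((5 + 2*5) - 2)*(-3) = ((5 + 10) - 2)*(-3) = (15 - 2)*(-3) = 13*(-3) = -39)
O(J) = -3 + sqrt(-1 + J) (O(J) = -3 + sqrt(J - 1) = -3 + sqrt(-1 + J))
(-7518 + Q(17))*(O(q) - 3537) = (-7518 + (2 + 17))*((-3 + sqrt(-1 - 39)) - 3537) = (-7518 + 19)*((-3 + sqrt(-40)) - 3537) = -7499*((-3 + 2*I*sqrt(10)) - 3537) = -7499*(-3540 + 2*I*sqrt(10)) = 26546460 - 14998*I*sqrt(10)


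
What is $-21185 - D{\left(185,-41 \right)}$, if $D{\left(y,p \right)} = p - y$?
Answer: $-20959$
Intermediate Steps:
$-21185 - D{\left(185,-41 \right)} = -21185 - \left(-41 - 185\right) = -21185 - -226 = -21185 + 226 = -20959$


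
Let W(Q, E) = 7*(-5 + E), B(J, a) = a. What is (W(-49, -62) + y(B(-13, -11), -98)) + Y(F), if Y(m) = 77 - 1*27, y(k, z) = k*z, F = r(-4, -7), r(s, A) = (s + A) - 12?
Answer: 659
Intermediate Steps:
W(Q, E) = -35 + 7*E
r(s, A) = -12 + A + s (r(s, A) = (A + s) - 12 = -12 + A + s)
F = -23 (F = -12 - 7 - 4 = -23)
Y(m) = 50 (Y(m) = 77 - 27 = 50)
(W(-49, -62) + y(B(-13, -11), -98)) + Y(F) = ((-35 + 7*(-62)) - 11*(-98)) + 50 = ((-35 - 434) + 1078) + 50 = (-469 + 1078) + 50 = 609 + 50 = 659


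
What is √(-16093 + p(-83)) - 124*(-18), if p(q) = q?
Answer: 2232 + 4*I*√1011 ≈ 2232.0 + 127.18*I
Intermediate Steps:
√(-16093 + p(-83)) - 124*(-18) = √(-16093 - 83) - 124*(-18) = √(-16176) + 2232 = 4*I*√1011 + 2232 = 2232 + 4*I*√1011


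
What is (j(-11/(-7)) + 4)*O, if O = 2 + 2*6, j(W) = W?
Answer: 78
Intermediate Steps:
O = 14 (O = 2 + 12 = 14)
(j(-11/(-7)) + 4)*O = (-11/(-7) + 4)*14 = (-11*(-1/7) + 4)*14 = (11/7 + 4)*14 = (39/7)*14 = 78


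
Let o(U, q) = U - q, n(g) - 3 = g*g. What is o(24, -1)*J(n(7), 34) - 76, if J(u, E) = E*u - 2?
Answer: 44074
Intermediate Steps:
n(g) = 3 + g² (n(g) = 3 + g*g = 3 + g²)
J(u, E) = -2 + E*u
o(24, -1)*J(n(7), 34) - 76 = (24 - 1*(-1))*(-2 + 34*(3 + 7²)) - 76 = (24 + 1)*(-2 + 34*(3 + 49)) - 76 = 25*(-2 + 34*52) - 76 = 25*(-2 + 1768) - 76 = 25*1766 - 76 = 44150 - 76 = 44074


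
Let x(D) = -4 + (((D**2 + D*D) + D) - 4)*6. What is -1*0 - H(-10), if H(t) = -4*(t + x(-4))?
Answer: 520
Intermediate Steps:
x(D) = -28 + 6*D + 12*D**2 (x(D) = -4 + (((D**2 + D**2) + D) - 4)*6 = -4 + ((2*D**2 + D) - 4)*6 = -4 + ((D + 2*D**2) - 4)*6 = -4 + (-4 + D + 2*D**2)*6 = -4 + (-24 + 6*D + 12*D**2) = -28 + 6*D + 12*D**2)
H(t) = -560 - 4*t (H(t) = -4*(t + (-28 + 6*(-4) + 12*(-4)**2)) = -4*(t + (-28 - 24 + 12*16)) = -4*(t + (-28 - 24 + 192)) = -4*(t + 140) = -4*(140 + t) = -560 - 4*t)
-1*0 - H(-10) = -1*0 - (-560 - 4*(-10)) = 0 - (-560 + 40) = 0 - 1*(-520) = 0 + 520 = 520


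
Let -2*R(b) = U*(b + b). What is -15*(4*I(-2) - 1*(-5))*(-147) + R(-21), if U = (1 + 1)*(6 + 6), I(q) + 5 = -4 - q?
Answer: -50211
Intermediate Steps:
I(q) = -9 - q (I(q) = -5 + (-4 - q) = -9 - q)
U = 24 (U = 2*12 = 24)
R(b) = -24*b (R(b) = -12*(b + b) = -12*2*b = -24*b)
-15*(4*I(-2) - 1*(-5))*(-147) + R(-21) = -15*(4*(-9 - 1*(-2)) - 1*(-5))*(-147) - 24*(-21) = -15*(4*(-9 + 2) + 5)*(-147) + 504 = -15*(4*(-7) + 5)*(-147) + 504 = -15*(-28 + 5)*(-147) + 504 = -15*(-23)*(-147) + 504 = 345*(-147) + 504 = -50715 + 504 = -50211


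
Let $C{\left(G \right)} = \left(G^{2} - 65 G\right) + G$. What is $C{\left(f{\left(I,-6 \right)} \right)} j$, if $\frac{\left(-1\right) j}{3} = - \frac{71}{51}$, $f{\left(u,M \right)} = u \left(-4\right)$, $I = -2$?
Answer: $- \frac{31808}{17} \approx -1871.1$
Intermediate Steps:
$f{\left(u,M \right)} = - 4 u$
$C{\left(G \right)} = G^{2} - 64 G$
$j = \frac{71}{17}$ ($j = - 3 \left(- \frac{71}{51}\right) = - 3 \left(\left(-71\right) \frac{1}{51}\right) = \left(-3\right) \left(- \frac{71}{51}\right) = \frac{71}{17} \approx 4.1765$)
$C{\left(f{\left(I,-6 \right)} \right)} j = \left(-4\right) \left(-2\right) \left(-64 - -8\right) \frac{71}{17} = 8 \left(-64 + 8\right) \frac{71}{17} = 8 \left(-56\right) \frac{71}{17} = \left(-448\right) \frac{71}{17} = - \frac{31808}{17}$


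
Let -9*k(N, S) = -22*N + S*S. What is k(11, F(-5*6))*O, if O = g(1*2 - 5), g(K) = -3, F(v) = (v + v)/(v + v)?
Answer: -241/3 ≈ -80.333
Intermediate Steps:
F(v) = 1 (F(v) = (2*v)/((2*v)) = (2*v)*(1/(2*v)) = 1)
k(N, S) = -S²/9 + 22*N/9 (k(N, S) = -(-22*N + S*S)/9 = -(-22*N + S²)/9 = -(S² - 22*N)/9 = -S²/9 + 22*N/9)
O = -3
k(11, F(-5*6))*O = (-⅑*1² + (22/9)*11)*(-3) = (-⅑*1 + 242/9)*(-3) = (-⅑ + 242/9)*(-3) = (241/9)*(-3) = -241/3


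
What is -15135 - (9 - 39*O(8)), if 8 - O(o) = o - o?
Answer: -14832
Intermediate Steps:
O(o) = 8 (O(o) = 8 - (o - o) = 8 - 1*0 = 8 + 0 = 8)
-15135 - (9 - 39*O(8)) = -15135 - (9 - 39*8) = -15135 - (9 - 312) = -15135 - 1*(-303) = -15135 + 303 = -14832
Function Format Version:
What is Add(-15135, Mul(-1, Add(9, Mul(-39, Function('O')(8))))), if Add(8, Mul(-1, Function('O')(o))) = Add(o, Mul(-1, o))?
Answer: -14832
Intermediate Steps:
Function('O')(o) = 8 (Function('O')(o) = Add(8, Mul(-1, Add(o, Mul(-1, o)))) = Add(8, Mul(-1, 0)) = Add(8, 0) = 8)
Add(-15135, Mul(-1, Add(9, Mul(-39, Function('O')(8))))) = Add(-15135, Mul(-1, Add(9, Mul(-39, 8)))) = Add(-15135, Mul(-1, Add(9, -312))) = Add(-15135, Mul(-1, -303)) = Add(-15135, 303) = -14832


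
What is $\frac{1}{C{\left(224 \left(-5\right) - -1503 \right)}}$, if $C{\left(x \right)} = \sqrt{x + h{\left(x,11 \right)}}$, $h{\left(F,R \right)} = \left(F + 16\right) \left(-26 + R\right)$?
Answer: $- \frac{i \sqrt{5602}}{5602} \approx - 0.013361 i$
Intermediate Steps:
$h{\left(F,R \right)} = \left(-26 + R\right) \left(16 + F\right)$ ($h{\left(F,R \right)} = \left(16 + F\right) \left(-26 + R\right) = \left(-26 + R\right) \left(16 + F\right)$)
$C{\left(x \right)} = \sqrt{-240 - 14 x}$ ($C{\left(x \right)} = \sqrt{x + \left(-416 - 26 x + 16 \cdot 11 + x 11\right)} = \sqrt{x + \left(-416 - 26 x + 176 + 11 x\right)} = \sqrt{x - \left(240 + 15 x\right)} = \sqrt{-240 - 14 x}$)
$\frac{1}{C{\left(224 \left(-5\right) - -1503 \right)}} = \frac{1}{\sqrt{-240 - 14 \left(224 \left(-5\right) - -1503\right)}} = \frac{1}{\sqrt{-240 - 14 \left(-1120 + 1503\right)}} = \frac{1}{\sqrt{-240 - 5362}} = \frac{1}{\sqrt{-5602}} = \frac{1}{i \sqrt{5602}} = - \frac{i \sqrt{5602}}{5602}$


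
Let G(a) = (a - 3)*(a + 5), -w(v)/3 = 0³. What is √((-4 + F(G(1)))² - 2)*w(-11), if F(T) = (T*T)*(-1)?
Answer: 0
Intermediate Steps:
w(v) = 0 (w(v) = -3*0³ = -3*0 = 0)
G(a) = (-3 + a)*(5 + a)
F(T) = -T² (F(T) = T²*(-1) = -T²)
√((-4 + F(G(1)))² - 2)*w(-11) = √((-4 - (-15 + 1² + 2*1)²)² - 2)*0 = √((-4 - (-15 + 1 + 2)²)² - 2)*0 = √((-4 - 1*(-12)²)² - 2)*0 = √((-4 - 1*144)² - 2)*0 = √((-4 - 144)² - 2)*0 = √((-148)² - 2)*0 = √(21904 - 2)*0 = √21902*0 = 0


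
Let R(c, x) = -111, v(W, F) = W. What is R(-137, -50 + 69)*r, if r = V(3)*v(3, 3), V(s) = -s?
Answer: 999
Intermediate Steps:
r = -9 (r = -1*3*3 = -3*3 = -9)
R(-137, -50 + 69)*r = -111*(-9) = 999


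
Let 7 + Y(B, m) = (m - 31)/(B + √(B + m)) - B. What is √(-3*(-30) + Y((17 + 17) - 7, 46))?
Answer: √(1527 + 56*√73)/√(27 + √73) ≈ 7.5115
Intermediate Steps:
Y(B, m) = -7 - B + (-31 + m)/(B + √(B + m)) (Y(B, m) = -7 + ((m - 31)/(B + √(B + m)) - B) = -7 + ((-31 + m)/(B + √(B + m)) - B) = -7 + (-B + (-31 + m)/(B + √(B + m))) = -7 - B + (-31 + m)/(B + √(B + m)))
√(-3*(-30) + Y((17 + 17) - 7, 46)) = √(-3*(-30) + (-31 + 46 - ((17 + 17) - 7)² - 7*((17 + 17) - 7) - 7*√(((17 + 17) - 7) + 46) - ((17 + 17) - 7)*√(((17 + 17) - 7) + 46))/(((17 + 17) - 7) + √(((17 + 17) - 7) + 46))) = √(90 + (-31 + 46 - (34 - 7)² - 7*(34 - 7) - 7*√((34 - 7) + 46) - (34 - 7)*√((34 - 7) + 46))/((34 - 7) + √((34 - 7) + 46))) = √(90 + (-31 + 46 - 1*27² - 7*27 - 7*√(27 + 46) - 1*27*√(27 + 46))/(27 + √(27 + 46))) = √(90 + (-31 + 46 - 1*729 - 189 - 7*√73 - 1*27*√73)/(27 + √73)) = √(90 + (-31 + 46 - 729 - 189 - 7*√73 - 27*√73)/(27 + √73)) = √(90 + (-903 - 34*√73)/(27 + √73))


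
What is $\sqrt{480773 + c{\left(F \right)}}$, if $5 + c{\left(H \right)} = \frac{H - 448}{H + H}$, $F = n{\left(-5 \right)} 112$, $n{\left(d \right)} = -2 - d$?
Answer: $\frac{\sqrt{17307642}}{6} \approx 693.37$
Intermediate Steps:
$F = 336$ ($F = \left(-2 - -5\right) 112 = \left(-2 + 5\right) 112 = 3 \cdot 112 = 336$)
$c{\left(H \right)} = -5 + \frac{-448 + H}{2 H}$ ($c{\left(H \right)} = -5 + \frac{H - 448}{H + H} = -5 + \frac{-448 + H}{2 H}$)
$\sqrt{480773 + c{\left(F \right)}} = \sqrt{480773 - \left(\frac{9}{2} + \frac{224}{336}\right)} = \sqrt{480773 - \frac{31}{6}} = \sqrt{\frac{2884607}{6}} = \frac{\sqrt{17307642}}{6}$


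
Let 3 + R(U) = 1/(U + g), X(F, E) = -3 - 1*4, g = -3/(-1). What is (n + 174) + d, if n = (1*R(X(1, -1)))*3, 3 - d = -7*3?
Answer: 753/4 ≈ 188.25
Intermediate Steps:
g = 3 (g = -3*(-1) = 3)
X(F, E) = -7 (X(F, E) = -3 - 4 = -7)
R(U) = -3 + 1/(3 + U) (R(U) = -3 + 1/(U + 3) = -3 + 1/(3 + U))
d = 24 (d = 3 - (-7)*3 = 3 - 1*(-21) = 3 + 21 = 24)
n = -39/4 (n = (1*((-8 - 3*(-7))/(3 - 7)))*3 = (1*((-8 + 21)/(-4)))*3 = (1*(-¼*13))*3 = (1*(-13/4))*3 = -13/4*3 = -39/4 ≈ -9.7500)
(n + 174) + d = (-39/4 + 174) + 24 = 657/4 + 24 = 753/4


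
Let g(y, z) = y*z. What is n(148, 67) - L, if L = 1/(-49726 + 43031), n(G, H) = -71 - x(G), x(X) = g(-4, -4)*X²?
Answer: -2346831824/6695 ≈ -3.5054e+5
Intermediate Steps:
x(X) = 16*X² (x(X) = (-4*(-4))*X² = 16*X²)
n(G, H) = -71 - 16*G²
L = -1/6695 (L = 1/(-6695) = -1/6695 ≈ -0.00014937)
n(148, 67) - L = (-71 - 16*148²) - 1*(-1/6695) = (-71 - 16*21904) + 1/6695 = (-71 - 350464) + 1/6695 = -350535 + 1/6695 = -2346831824/6695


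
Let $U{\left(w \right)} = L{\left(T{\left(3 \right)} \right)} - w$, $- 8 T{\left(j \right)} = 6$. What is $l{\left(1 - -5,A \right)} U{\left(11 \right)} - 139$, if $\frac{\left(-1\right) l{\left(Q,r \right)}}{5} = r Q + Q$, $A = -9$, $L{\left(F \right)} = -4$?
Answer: $-3739$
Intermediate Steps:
$T{\left(j \right)} = - \frac{3}{4}$ ($T{\left(j \right)} = \left(- \frac{1}{8}\right) 6 = - \frac{3}{4}$)
$U{\left(w \right)} = -4 - w$
$l{\left(Q,r \right)} = - 5 Q - 5 Q r$ ($l{\left(Q,r \right)} = - 5 \left(r Q + Q\right) = - 5 \left(Q r + Q\right) = - 5 \left(Q + Q r\right) = - 5 Q - 5 Q r$)
$l{\left(1 - -5,A \right)} U{\left(11 \right)} - 139 = - 5 \left(1 - -5\right) \left(1 - 9\right) \left(-4 - 11\right) - 139 = \left(-5\right) \left(1 + 5\right) \left(-8\right) \left(-4 - 11\right) - 139 = \left(-5\right) 6 \left(-8\right) \left(-15\right) - 139 = 240 \left(-15\right) - 139 = -3600 - 139 = -3739$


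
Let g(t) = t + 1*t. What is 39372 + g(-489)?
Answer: 38394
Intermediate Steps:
g(t) = 2*t (g(t) = t + t = 2*t)
39372 + g(-489) = 39372 + 2*(-489) = 39372 - 978 = 38394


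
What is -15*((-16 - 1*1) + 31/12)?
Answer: 865/4 ≈ 216.25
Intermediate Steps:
-15*((-16 - 1*1) + 31/12) = -15*((-16 - 1) + 31*(1/12)) = -15*(-17 + 31/12) = -15*(-173/12) = 865/4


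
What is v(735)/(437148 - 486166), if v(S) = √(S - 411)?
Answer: -9/24509 ≈ -0.00036721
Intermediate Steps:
v(S) = √(-411 + S)
v(735)/(437148 - 486166) = √(-411 + 735)/(437148 - 486166) = √324/(-49018) = 18*(-1/49018) = -9/24509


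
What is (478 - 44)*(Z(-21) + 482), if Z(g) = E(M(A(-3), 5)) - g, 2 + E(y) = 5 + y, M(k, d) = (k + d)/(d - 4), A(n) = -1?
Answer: 221340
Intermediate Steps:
M(k, d) = (d + k)/(-4 + d)
E(y) = 3 + y (E(y) = -2 + (5 + y) = 3 + y)
Z(g) = 7 - g (Z(g) = (3 + (5 - 1)/(-4 + 5)) - g = (3 + 4/1) - g = (3 + 1*4) - g = (3 + 4) - g = 7 - g)
(478 - 44)*(Z(-21) + 482) = (478 - 44)*((7 - 1*(-21)) + 482) = 434*((7 + 21) + 482) = 434*(28 + 482) = 434*510 = 221340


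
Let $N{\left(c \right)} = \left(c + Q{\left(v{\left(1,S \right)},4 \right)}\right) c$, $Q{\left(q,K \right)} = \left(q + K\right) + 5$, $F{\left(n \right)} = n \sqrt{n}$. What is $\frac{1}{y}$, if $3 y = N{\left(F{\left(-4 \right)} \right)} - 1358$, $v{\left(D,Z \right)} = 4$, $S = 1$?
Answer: $- \frac{2133}{1016450} + \frac{78 i}{508225} \approx -0.0020985 + 0.00015348 i$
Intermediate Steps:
$F{\left(n \right)} = n^{\frac{3}{2}}$
$Q{\left(q,K \right)} = 5 + K + q$ ($Q{\left(q,K \right)} = \left(K + q\right) + 5 = 5 + K + q$)
$N{\left(c \right)} = c \left(13 + c\right)$ ($N{\left(c \right)} = \left(c + \left(5 + 4 + 4\right)\right) c = \left(c + 13\right) c = \left(13 + c\right) c = c \left(13 + c\right)$)
$y = - \frac{1358}{3} - \frac{8 i \left(13 - 8 i\right)}{3}$ ($y = \frac{\left(-4\right)^{\frac{3}{2}} \left(13 + \left(-4\right)^{\frac{3}{2}}\right) - 1358}{3} = \frac{- 8 i \left(13 - 8 i\right) - 1358}{3} = \frac{-1358 - 8 i \left(13 - 8 i\right)}{3} = - \frac{1358}{3} - \frac{8 i \left(13 - 8 i\right)}{3} \approx -474.0 - 34.667 i$)
$\frac{1}{y} = \frac{1}{-474 - \frac{104 i}{3}} = \frac{9 \left(-474 + \frac{104 i}{3}\right)}{2032900}$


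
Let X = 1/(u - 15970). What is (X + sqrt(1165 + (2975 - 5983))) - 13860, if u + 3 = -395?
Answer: -226860481/16368 + I*sqrt(1843) ≈ -13860.0 + 42.93*I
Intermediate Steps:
u = -398 (u = -3 - 395 = -398)
X = -1/16368 (X = 1/(-398 - 15970) = 1/(-16368) = -1/16368 ≈ -6.1095e-5)
(X + sqrt(1165 + (2975 - 5983))) - 13860 = (-1/16368 + sqrt(1165 + (2975 - 5983))) - 13860 = (-1/16368 + sqrt(1165 - 3008)) - 13860 = (-1/16368 + sqrt(-1843)) - 13860 = (-1/16368 + I*sqrt(1843)) - 13860 = -226860481/16368 + I*sqrt(1843)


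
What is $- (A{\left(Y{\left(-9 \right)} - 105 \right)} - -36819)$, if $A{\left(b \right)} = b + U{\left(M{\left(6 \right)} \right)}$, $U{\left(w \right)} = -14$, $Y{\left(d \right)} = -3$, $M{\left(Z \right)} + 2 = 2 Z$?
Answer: $-36697$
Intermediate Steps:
$M{\left(Z \right)} = -2 + 2 Z$
$A{\left(b \right)} = -14 + b$ ($A{\left(b \right)} = b - 14 = -14 + b$)
$- (A{\left(Y{\left(-9 \right)} - 105 \right)} - -36819) = - (\left(-14 - 108\right) - -36819) = - (\left(-14 - 108\right) + 36819) = - (-122 + 36819) = \left(-1\right) 36697 = -36697$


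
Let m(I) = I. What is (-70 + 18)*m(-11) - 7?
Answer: 565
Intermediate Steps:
(-70 + 18)*m(-11) - 7 = (-70 + 18)*(-11) - 7 = -52*(-11) - 7 = 572 - 7 = 565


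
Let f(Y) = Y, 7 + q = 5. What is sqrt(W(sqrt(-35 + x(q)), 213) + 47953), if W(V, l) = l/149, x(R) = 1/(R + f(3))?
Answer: sqrt(1064636290)/149 ≈ 218.99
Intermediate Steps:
q = -2 (q = -7 + 5 = -2)
x(R) = 1/(3 + R) (x(R) = 1/(R + 3) = 1/(3 + R))
W(V, l) = l/149 (W(V, l) = l*(1/149) = l/149)
sqrt(W(sqrt(-35 + x(q)), 213) + 47953) = sqrt((1/149)*213 + 47953) = sqrt(213/149 + 47953) = sqrt(7145210/149) = sqrt(1064636290)/149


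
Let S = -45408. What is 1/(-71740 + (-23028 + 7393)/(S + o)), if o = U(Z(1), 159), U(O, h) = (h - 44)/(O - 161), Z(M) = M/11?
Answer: -3214937/230638473422 ≈ -1.3939e-5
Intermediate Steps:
Z(M) = M/11 (Z(M) = M*(1/11) = M/11)
U(O, h) = (-44 + h)/(-161 + O)
o = -253/354 (o = (-44 + 159)/(-161 + (1/11)*1) = 115/(-161 + 1/11) = 115/(-1770/11) = -11/1770*115 = -253/354 ≈ -0.71469)
1/(-71740 + (-23028 + 7393)/(S + o)) = 1/(-71740 + (-23028 + 7393)/(-45408 - 253/354)) = 1/(-71740 - 15635/(-16074685/354)) = 1/(-71740 - 15635*(-354/16074685)) = 1/(-71740 + 1106958/3214937) = 1/(-230638473422/3214937) = -3214937/230638473422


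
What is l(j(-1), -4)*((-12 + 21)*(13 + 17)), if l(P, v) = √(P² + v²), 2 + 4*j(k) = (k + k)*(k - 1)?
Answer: 135*√65 ≈ 1088.4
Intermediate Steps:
j(k) = -½ + k*(-1 + k)/2 (j(k) = -½ + ((k + k)*(k - 1))/4 = -½ + ((2*k)*(-1 + k))/4 = -½ + (2*k*(-1 + k))/4 = -½ + k*(-1 + k)/2)
l(j(-1), -4)*((-12 + 21)*(13 + 17)) = √((-½ + (½)*(-1)² - ½*(-1))² + (-4)²)*((-12 + 21)*(13 + 17)) = √((-½ + (½)*1 + ½)² + 16)*(9*30) = √((-½ + ½ + ½)² + 16)*270 = √((½)² + 16)*270 = √(¼ + 16)*270 = √(65/4)*270 = (√65/2)*270 = 135*√65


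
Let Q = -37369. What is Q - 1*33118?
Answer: -70487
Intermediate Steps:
Q - 1*33118 = -37369 - 1*33118 = -37369 - 33118 = -70487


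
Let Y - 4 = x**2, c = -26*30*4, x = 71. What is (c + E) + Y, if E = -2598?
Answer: -673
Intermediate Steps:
c = -3120 (c = -780*4 = -3120)
Y = 5045 (Y = 4 + 71**2 = 4 + 5041 = 5045)
(c + E) + Y = (-3120 - 2598) + 5045 = -5718 + 5045 = -673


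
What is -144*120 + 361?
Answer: -16919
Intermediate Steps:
-144*120 + 361 = -17280 + 361 = -16919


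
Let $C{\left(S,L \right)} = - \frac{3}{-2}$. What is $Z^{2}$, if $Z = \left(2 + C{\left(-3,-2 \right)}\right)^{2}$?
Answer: $\frac{2401}{16} \approx 150.06$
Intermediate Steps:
$C{\left(S,L \right)} = \frac{3}{2}$ ($C{\left(S,L \right)} = \left(-3\right) \left(- \frac{1}{2}\right) = \frac{3}{2}$)
$Z = \frac{49}{4}$ ($Z = \left(2 + \frac{3}{2}\right)^{2} = \left(\frac{7}{2}\right)^{2} = \frac{49}{4} \approx 12.25$)
$Z^{2} = \left(\frac{49}{4}\right)^{2} = \frac{2401}{16}$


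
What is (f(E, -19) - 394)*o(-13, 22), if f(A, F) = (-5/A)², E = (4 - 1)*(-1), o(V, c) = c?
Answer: -77462/9 ≈ -8606.9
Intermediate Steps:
E = -3 (E = 3*(-1) = -3)
f(A, F) = 25/A²
(f(E, -19) - 394)*o(-13, 22) = (25/(-3)² - 394)*22 = (25*(⅑) - 394)*22 = (25/9 - 394)*22 = -3521/9*22 = -77462/9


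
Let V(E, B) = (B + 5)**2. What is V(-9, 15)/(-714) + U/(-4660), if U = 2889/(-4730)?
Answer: -4407328627/7868922600 ≈ -0.56009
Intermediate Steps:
U = -2889/4730 (U = 2889*(-1/4730) = -2889/4730 ≈ -0.61078)
V(E, B) = (5 + B)**2
V(-9, 15)/(-714) + U/(-4660) = (5 + 15)**2/(-714) - 2889/4730/(-4660) = 20**2*(-1/714) - 2889/4730*(-1/4660) = 400*(-1/714) + 2889/22041800 = -200/357 + 2889/22041800 = -4407328627/7868922600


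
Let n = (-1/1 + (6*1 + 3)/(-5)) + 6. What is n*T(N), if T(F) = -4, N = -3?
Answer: -64/5 ≈ -12.800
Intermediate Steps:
n = 16/5 (n = (-1*1 + (6 + 3)*(-⅕)) + 6 = (-1 + 9*(-⅕)) + 6 = (-1 - 9/5) + 6 = -14/5 + 6 = 16/5 ≈ 3.2000)
n*T(N) = (16/5)*(-4) = -64/5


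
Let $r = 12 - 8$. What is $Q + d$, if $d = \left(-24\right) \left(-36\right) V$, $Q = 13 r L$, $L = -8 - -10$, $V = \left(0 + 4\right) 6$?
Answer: $20840$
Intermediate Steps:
$r = 4$
$V = 24$ ($V = 4 \cdot 6 = 24$)
$L = 2$ ($L = -8 + 10 = 2$)
$Q = 104$ ($Q = 13 \cdot 4 \cdot 2 = 52 \cdot 2 = 104$)
$d = 20736$ ($d = \left(-24\right) \left(-36\right) 24 = 864 \cdot 24 = 20736$)
$Q + d = 104 + 20736 = 20840$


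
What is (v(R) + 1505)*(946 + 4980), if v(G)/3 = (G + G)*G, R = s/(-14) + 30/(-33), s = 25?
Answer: 54409465295/5929 ≈ 9.1768e+6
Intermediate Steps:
R = -415/154 (R = 25/(-14) + 30/(-33) = 25*(-1/14) + 30*(-1/33) = -25/14 - 10/11 = -415/154 ≈ -2.6948)
v(G) = 6*G² (v(G) = 3*((G + G)*G) = 3*((2*G)*G) = 3*(2*G²) = 6*G²)
(v(R) + 1505)*(946 + 4980) = (6*(-415/154)² + 1505)*(946 + 4980) = (6*(172225/23716) + 1505)*5926 = (516675/11858 + 1505)*5926 = (18362965/11858)*5926 = 54409465295/5929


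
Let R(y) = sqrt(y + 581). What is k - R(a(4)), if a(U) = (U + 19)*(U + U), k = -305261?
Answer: -305261 - 3*sqrt(85) ≈ -3.0529e+5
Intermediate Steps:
a(U) = 2*U*(19 + U) (a(U) = (19 + U)*(2*U) = 2*U*(19 + U))
R(y) = sqrt(581 + y)
k - R(a(4)) = -305261 - sqrt(581 + 2*4*(19 + 4)) = -305261 - sqrt(581 + 2*4*23) = -305261 - sqrt(581 + 184) = -305261 - sqrt(765) = -305261 - 3*sqrt(85)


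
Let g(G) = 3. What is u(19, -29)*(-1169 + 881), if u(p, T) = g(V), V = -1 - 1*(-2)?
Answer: -864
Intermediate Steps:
V = 1 (V = -1 + 2 = 1)
u(p, T) = 3
u(19, -29)*(-1169 + 881) = 3*(-1169 + 881) = 3*(-288) = -864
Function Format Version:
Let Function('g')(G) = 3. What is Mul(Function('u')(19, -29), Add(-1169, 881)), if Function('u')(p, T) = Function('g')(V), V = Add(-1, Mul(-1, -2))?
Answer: -864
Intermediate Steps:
V = 1 (V = Add(-1, 2) = 1)
Function('u')(p, T) = 3
Mul(Function('u')(19, -29), Add(-1169, 881)) = Mul(3, Add(-1169, 881)) = Mul(3, -288) = -864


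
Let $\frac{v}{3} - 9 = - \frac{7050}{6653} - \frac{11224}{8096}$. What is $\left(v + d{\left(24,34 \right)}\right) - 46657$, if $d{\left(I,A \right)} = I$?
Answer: $- \frac{13645215691}{292732} \approx -46613.0$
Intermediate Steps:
$v = \frac{5755665}{292732}$ ($v = 27 + 3 \left(- \frac{7050}{6653} - \frac{11224}{8096}\right) = 27 + 3 \left(\left(-7050\right) \frac{1}{6653} - \frac{61}{44}\right) = 27 + 3 \left(- \frac{7050}{6653} - \frac{61}{44}\right) = 27 + 3 \left(- \frac{716033}{292732}\right) = 27 - \frac{2148099}{292732} = \frac{5755665}{292732} \approx 19.662$)
$\left(v + d{\left(24,34 \right)}\right) - 46657 = \left(\frac{5755665}{292732} + 24\right) - 46657 = \frac{12781233}{292732} - 46657 = - \frac{13645215691}{292732}$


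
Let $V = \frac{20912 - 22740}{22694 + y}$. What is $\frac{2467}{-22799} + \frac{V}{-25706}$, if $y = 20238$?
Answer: $- \frac{680641043423}{6290301051902} \approx -0.1082$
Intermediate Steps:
$V = - \frac{457}{10733}$ ($V = \frac{20912 - 22740}{22694 + 20238} = - \frac{1828}{42932} = \left(-1828\right) \frac{1}{42932} = - \frac{457}{10733} \approx -0.042579$)
$\frac{2467}{-22799} + \frac{V}{-25706} = \frac{2467}{-22799} - \frac{457}{10733 \left(-25706\right)} = 2467 \left(- \frac{1}{22799}\right) - - \frac{457}{275902498} = - \frac{2467}{22799} + \frac{457}{275902498} = - \frac{680641043423}{6290301051902}$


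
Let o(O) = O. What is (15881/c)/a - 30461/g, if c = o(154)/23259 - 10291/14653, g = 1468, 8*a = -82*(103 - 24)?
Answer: 22857767925733/3071891011492 ≈ 7.4409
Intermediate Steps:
a = -3239/4 (a = (-82*(103 - 24))/8 = (-82*79)/8 = (⅛)*(-6478) = -3239/4 ≈ -809.75)
c = -237101807/340814127 (c = 154/23259 - 10291/14653 = -237101807/340814127 ≈ -0.69569)
(15881/c)/a - 30461/g = (15881/(-237101807/340814127))/(-3239/4) - 30461/1468 = (15881*(-340814127/237101807))*(-4/3239) - 30461*1/1468 = -5412469150887/237101807*(-4/3239) - 83/4 = 21649876603548/767972752873 - 83/4 = 22857767925733/3071891011492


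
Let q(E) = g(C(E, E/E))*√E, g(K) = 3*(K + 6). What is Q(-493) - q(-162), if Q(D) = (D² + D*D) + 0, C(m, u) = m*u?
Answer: 486098 + 4212*I*√2 ≈ 4.861e+5 + 5956.7*I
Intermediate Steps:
g(K) = 18 + 3*K (g(K) = 3*(6 + K) = 18 + 3*K)
Q(D) = 2*D² (Q(D) = (D² + D²) + 0 = 2*D² + 0 = 2*D²)
q(E) = √E*(18 + 3*E) (q(E) = (18 + 3*(E*(E/E)))*√E = (18 + 3*(E*1))*√E = (18 + 3*E)*√E = √E*(18 + 3*E))
Q(-493) - q(-162) = 2*(-493)² - 3*√(-162)*(6 - 162) = 2*243049 - 3*9*I*√2*(-156) = 486098 - (-4212)*I*√2 = 486098 + 4212*I*√2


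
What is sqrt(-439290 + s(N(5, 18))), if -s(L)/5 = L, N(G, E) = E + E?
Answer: 3*I*sqrt(48830) ≈ 662.93*I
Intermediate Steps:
N(G, E) = 2*E
s(L) = -5*L
sqrt(-439290 + s(N(5, 18))) = sqrt(-439290 - 10*18) = sqrt(-439290 - 5*36) = sqrt(-439290 - 180) = sqrt(-439470) = 3*I*sqrt(48830)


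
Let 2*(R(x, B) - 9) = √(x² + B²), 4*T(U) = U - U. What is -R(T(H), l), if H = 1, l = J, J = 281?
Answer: -299/2 ≈ -149.50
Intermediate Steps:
l = 281
T(U) = 0 (T(U) = (U - U)/4 = (¼)*0 = 0)
R(x, B) = 9 + √(B² + x²)/2 (R(x, B) = 9 + √(x² + B²)/2 = 9 + √(B² + x²)/2)
-R(T(H), l) = -(9 + √(281² + 0²)/2) = -(9 + √(78961 + 0)/2) = -(9 + √78961/2) = -(9 + (½)*281) = -(9 + 281/2) = -1*299/2 = -299/2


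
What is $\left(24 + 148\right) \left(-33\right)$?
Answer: $-5676$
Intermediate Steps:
$\left(24 + 148\right) \left(-33\right) = 172 \left(-33\right) = -5676$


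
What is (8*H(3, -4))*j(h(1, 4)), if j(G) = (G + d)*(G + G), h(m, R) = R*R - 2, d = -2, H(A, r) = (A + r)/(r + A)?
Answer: 2688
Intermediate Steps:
H(A, r) = 1 (H(A, r) = (A + r)/(A + r) = 1)
h(m, R) = -2 + R² (h(m, R) = R² - 2 = -2 + R²)
j(G) = 2*G*(-2 + G) (j(G) = (G - 2)*(G + G) = (-2 + G)*(2*G) = 2*G*(-2 + G))
(8*H(3, -4))*j(h(1, 4)) = (8*1)*(2*(-2 + 4²)*(-2 + (-2 + 4²))) = 8*(2*(-2 + 16)*(-2 + (-2 + 16))) = 8*(2*14*(-2 + 14)) = 8*(2*14*12) = 8*336 = 2688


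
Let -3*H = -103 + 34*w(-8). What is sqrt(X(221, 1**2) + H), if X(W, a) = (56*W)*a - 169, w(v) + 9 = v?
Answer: sqrt(12434) ≈ 111.51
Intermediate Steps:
w(v) = -9 + v
H = 227 (H = -(-103 + 34*(-9 - 8))/3 = -(-103 + 34*(-17))/3 = -(-103 - 578)/3 = -1/3*(-681) = 227)
X(W, a) = -169 + 56*W*a (X(W, a) = 56*W*a - 169 = -169 + 56*W*a)
sqrt(X(221, 1**2) + H) = sqrt((-169 + 56*221*1**2) + 227) = sqrt((-169 + 56*221*1) + 227) = sqrt((-169 + 12376) + 227) = sqrt(12207 + 227) = sqrt(12434)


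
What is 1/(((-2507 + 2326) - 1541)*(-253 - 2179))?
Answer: 1/4187904 ≈ 2.3878e-7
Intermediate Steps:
1/(((-2507 + 2326) - 1541)*(-253 - 2179)) = 1/((-181 - 1541)*(-2432)) = 1/(-1722*(-2432)) = 1/4187904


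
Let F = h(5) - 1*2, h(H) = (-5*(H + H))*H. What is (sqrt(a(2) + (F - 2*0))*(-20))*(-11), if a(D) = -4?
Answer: 3520*I ≈ 3520.0*I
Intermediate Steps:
h(H) = -10*H**2 (h(H) = (-10*H)*H = -10*H**2)
F = -252 (F = -10*5**2 - 1*2 = -10*25 - 2 = -250 - 2 = -252)
(sqrt(a(2) + (F - 2*0))*(-20))*(-11) = (sqrt(-4 + (-252 - 2*0))*(-20))*(-11) = (sqrt(-4 + (-252 - 1*0))*(-20))*(-11) = (sqrt(-4 + (-252 + 0))*(-20))*(-11) = (sqrt(-4 - 252)*(-20))*(-11) = (sqrt(-256)*(-20))*(-11) = ((16*I)*(-20))*(-11) = -320*I*(-11) = 3520*I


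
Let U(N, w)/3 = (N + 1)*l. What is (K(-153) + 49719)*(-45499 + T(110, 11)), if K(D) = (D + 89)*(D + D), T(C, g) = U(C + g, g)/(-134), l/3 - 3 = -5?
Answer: -211189457505/67 ≈ -3.1521e+9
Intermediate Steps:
l = -6 (l = 9 + 3*(-5) = 9 - 15 = -6)
U(N, w) = -18 - 18*N (U(N, w) = 3*((N + 1)*(-6)) = 3*((1 + N)*(-6)) = 3*(-6 - 6*N) = -18 - 18*N)
T(C, g) = 9/67 + 9*C/67 + 9*g/67 (T(C, g) = (-18 - 18*(C + g))/(-134) = (-18 + (-18*C - 18*g))*(-1/134) = (-18 - 18*C - 18*g)*(-1/134) = 9/67 + 9*C/67 + 9*g/67)
K(D) = 2*D*(89 + D) (K(D) = (89 + D)*(2*D) = 2*D*(89 + D))
(K(-153) + 49719)*(-45499 + T(110, 11)) = (2*(-153)*(89 - 153) + 49719)*(-45499 + (9/67 + (9/67)*110 + (9/67)*11)) = (2*(-153)*(-64) + 49719)*(-45499 + (9/67 + 990/67 + 99/67)) = (19584 + 49719)*(-45499 + 1098/67) = 69303*(-3047335/67) = -211189457505/67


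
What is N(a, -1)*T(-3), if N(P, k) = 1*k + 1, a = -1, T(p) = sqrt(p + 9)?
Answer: 0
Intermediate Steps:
T(p) = sqrt(9 + p)
N(P, k) = 1 + k (N(P, k) = k + 1 = 1 + k)
N(a, -1)*T(-3) = (1 - 1)*sqrt(9 - 3) = 0*sqrt(6) = 0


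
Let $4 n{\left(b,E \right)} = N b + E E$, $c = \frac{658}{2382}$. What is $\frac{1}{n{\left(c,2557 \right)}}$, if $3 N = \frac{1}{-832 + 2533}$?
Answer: $\frac{1736478}{2838381386779} \approx 6.1178 \cdot 10^{-7}$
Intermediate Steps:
$N = \frac{1}{5103}$ ($N = \frac{1}{3 \left(-832 + 2533\right)} = \frac{1}{3 \cdot 1701} = \frac{1}{3} \cdot \frac{1}{1701} = \frac{1}{5103} \approx 0.00019596$)
$c = \frac{329}{1191}$ ($c = 658 \cdot \frac{1}{2382} = \frac{329}{1191} \approx 0.27624$)
$n{\left(b,E \right)} = \frac{E^{2}}{4} + \frac{b}{20412}$ ($n{\left(b,E \right)} = \frac{\frac{b}{5103} + E E}{4} = \frac{\frac{b}{5103} + E^{2}}{4} = \frac{E^{2} + \frac{b}{5103}}{4} = \frac{E^{2}}{4} + \frac{b}{20412}$)
$\frac{1}{n{\left(c,2557 \right)}} = \frac{1}{\frac{2557^{2}}{4} + \frac{1}{20412} \cdot \frac{329}{1191}} = \frac{1}{\frac{1}{4} \cdot 6538249 + \frac{47}{3472956}} = \frac{1}{\frac{6538249}{4} + \frac{47}{3472956}} = \frac{1}{\frac{2838381386779}{1736478}} = \frac{1736478}{2838381386779}$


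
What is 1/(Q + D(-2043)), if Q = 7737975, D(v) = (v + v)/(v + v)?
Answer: 1/7737976 ≈ 1.2923e-7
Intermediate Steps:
D(v) = 1 (D(v) = (2*v)/((2*v)) = (2*v)*(1/(2*v)) = 1)
1/(Q + D(-2043)) = 1/(7737975 + 1) = 1/7737976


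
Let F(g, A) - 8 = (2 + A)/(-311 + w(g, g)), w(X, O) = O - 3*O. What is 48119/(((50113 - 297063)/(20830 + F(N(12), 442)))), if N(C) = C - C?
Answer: -155909746353/38400725 ≈ -4060.1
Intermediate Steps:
w(X, O) = -2*O
N(C) = 0
F(g, A) = 8 + (2 + A)/(-311 - 2*g)
48119/(((50113 - 297063)/(20830 + F(N(12), 442)))) = 48119/(((50113 - 297063)/(20830 + (2486 - 1*442 + 16*0)/(311 + 2*0)))) = 48119/((-246950/(20830 + (2486 - 442 + 0)/(311 + 0)))) = 48119/((-246950/(20830 + 2044/311))) = 48119/((-246950/6480174/311)) = 48119/((-246950*311/6480174)) = 48119/(-38400725/3240087) = 48119*(-3240087/38400725) = -155909746353/38400725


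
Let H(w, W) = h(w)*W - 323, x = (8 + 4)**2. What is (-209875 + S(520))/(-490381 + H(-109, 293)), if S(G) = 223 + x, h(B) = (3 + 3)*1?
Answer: 34918/81491 ≈ 0.42849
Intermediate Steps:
h(B) = 6 (h(B) = 6*1 = 6)
x = 144 (x = 12**2 = 144)
H(w, W) = -323 + 6*W (H(w, W) = 6*W - 323 = -323 + 6*W)
S(G) = 367 (S(G) = 223 + 144 = 367)
(-209875 + S(520))/(-490381 + H(-109, 293)) = (-209875 + 367)/(-490381 + (-323 + 6*293)) = -209508/(-490381 + (-323 + 1758)) = -209508/(-490381 + 1435) = -209508/(-488946) = -209508*(-1/488946) = 34918/81491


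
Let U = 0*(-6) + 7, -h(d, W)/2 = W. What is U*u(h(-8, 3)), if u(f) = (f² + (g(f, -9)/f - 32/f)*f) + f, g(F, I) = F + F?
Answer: -98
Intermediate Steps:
h(d, W) = -2*W
g(F, I) = 2*F
u(f) = f + f² + f*(2 - 32/f) (u(f) = (f² + ((2*f)/f - 32/f)*f) + f = (f² + (2 - 32/f)*f) + f = (f² + f*(2 - 32/f)) + f = f + f² + f*(2 - 32/f))
U = 7 (U = 0 + 7 = 7)
U*u(h(-8, 3)) = 7*(-32 + (-2*3)² + 3*(-2*3)) = 7*(-32 + (-6)² + 3*(-6)) = 7*(-32 + 36 - 18) = 7*(-14) = -98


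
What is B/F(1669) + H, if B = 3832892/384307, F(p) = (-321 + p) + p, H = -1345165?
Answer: -222808175809749/165636317 ≈ -1.3452e+6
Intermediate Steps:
F(p) = -321 + 2*p
B = 547556/54901 (B = 3832892*(1/384307) = 547556/54901 ≈ 9.9735)
B/F(1669) + H = 547556/(54901*(-321 + 2*1669)) - 1345165 = 547556/(54901*(-321 + 3338)) - 1345165 = (547556/54901)/3017 - 1345165 = (547556/54901)*(1/3017) - 1345165 = 547556/165636317 - 1345165 = -222808175809749/165636317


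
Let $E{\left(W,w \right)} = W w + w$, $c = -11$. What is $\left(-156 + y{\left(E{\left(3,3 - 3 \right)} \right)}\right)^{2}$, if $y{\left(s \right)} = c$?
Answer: $27889$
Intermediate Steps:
$E{\left(W,w \right)} = w + W w$
$y{\left(s \right)} = -11$
$\left(-156 + y{\left(E{\left(3,3 - 3 \right)} \right)}\right)^{2} = \left(-156 - 11\right)^{2} = \left(-167\right)^{2} = 27889$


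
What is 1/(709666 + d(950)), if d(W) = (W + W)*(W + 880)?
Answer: 1/4186666 ≈ 2.3885e-7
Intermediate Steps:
d(W) = 2*W*(880 + W) (d(W) = (2*W)*(880 + W) = 2*W*(880 + W))
1/(709666 + d(950)) = 1/(709666 + 2*950*(880 + 950)) = 1/(709666 + 2*950*1830) = 1/(709666 + 3477000) = 1/4186666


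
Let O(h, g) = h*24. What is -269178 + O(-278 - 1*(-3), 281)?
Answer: -275778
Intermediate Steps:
O(h, g) = 24*h
-269178 + O(-278 - 1*(-3), 281) = -269178 + 24*(-278 - 1*(-3)) = -269178 + 24*(-278 + 3) = -269178 + 24*(-275) = -269178 - 6600 = -275778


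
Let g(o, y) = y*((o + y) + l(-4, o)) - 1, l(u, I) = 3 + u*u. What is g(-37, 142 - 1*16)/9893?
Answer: 13607/9893 ≈ 1.3754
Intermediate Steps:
l(u, I) = 3 + u²
g(o, y) = -1 + y*(19 + o + y) (g(o, y) = y*((o + y) + (3 + (-4)²)) - 1 = y*((o + y) + (3 + 16)) - 1 = y*((o + y) + 19) - 1 = y*(19 + o + y) - 1 = -1 + y*(19 + o + y))
g(-37, 142 - 1*16)/9893 = (-1 + (142 - 1*16)² + 19*(142 - 1*16) - 37*(142 - 1*16))/9893 = (-1 + (142 - 16)² + 19*(142 - 16) - 37*(142 - 16))*(1/9893) = (-1 + 126² + 19*126 - 37*126)*(1/9893) = (-1 + 15876 + 2394 - 4662)*(1/9893) = 13607*(1/9893) = 13607/9893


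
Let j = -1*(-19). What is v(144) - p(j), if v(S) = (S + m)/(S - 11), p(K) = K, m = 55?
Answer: -2328/133 ≈ -17.504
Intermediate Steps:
j = 19
v(S) = (55 + S)/(-11 + S) (v(S) = (S + 55)/(S - 11) = (55 + S)/(-11 + S))
v(144) - p(j) = (55 + 144)/(-11 + 144) - 1*19 = 199/133 - 19 = -2328/133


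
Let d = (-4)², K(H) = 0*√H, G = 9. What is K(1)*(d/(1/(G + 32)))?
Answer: 0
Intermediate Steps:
K(H) = 0
d = 16
K(1)*(d/(1/(G + 32))) = 0*(16/(1/(9 + 32))) = 0*(16/(1/41)) = 0*(16*41) = 0*656 = 0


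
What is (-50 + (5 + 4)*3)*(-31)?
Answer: 713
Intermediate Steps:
(-50 + (5 + 4)*3)*(-31) = (-50 + 9*3)*(-31) = (-50 + 27)*(-31) = -23*(-31) = 713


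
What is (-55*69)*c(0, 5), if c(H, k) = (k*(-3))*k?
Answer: 284625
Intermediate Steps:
c(H, k) = -3*k² (c(H, k) = (-3*k)*k = -3*k²)
(-55*69)*c(0, 5) = (-55*69)*(-3*5²) = -(-11385)*25 = -3795*(-75) = 284625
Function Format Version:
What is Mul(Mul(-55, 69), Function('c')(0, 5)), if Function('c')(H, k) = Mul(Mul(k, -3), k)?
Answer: 284625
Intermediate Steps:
Function('c')(H, k) = Mul(-3, Pow(k, 2)) (Function('c')(H, k) = Mul(Mul(-3, k), k) = Mul(-3, Pow(k, 2)))
Mul(Mul(-55, 69), Function('c')(0, 5)) = Mul(Mul(-55, 69), Mul(-3, Pow(5, 2))) = Mul(-3795, Mul(-3, 25)) = Mul(-3795, -75) = 284625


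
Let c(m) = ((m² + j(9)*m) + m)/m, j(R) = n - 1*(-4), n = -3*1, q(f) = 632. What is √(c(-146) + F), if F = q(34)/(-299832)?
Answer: I*√210485145/1209 ≈ 12.0*I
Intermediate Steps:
n = -3
j(R) = 1 (j(R) = -3 - 1*(-4) = -3 + 4 = 1)
F = -79/37479 (F = 632/(-299832) = 632*(-1/299832) = -79/37479 ≈ -0.0021078)
c(m) = (m² + 2*m)/m (c(m) = ((m² + 1*m) + m)/m = ((m² + m) + m)/m = ((m + m²) + m)/m = (m² + 2*m)/m)
√(c(-146) + F) = √((2 - 146) - 79/37479) = √(-144 - 79/37479) = √(-5397055/37479) = I*√210485145/1209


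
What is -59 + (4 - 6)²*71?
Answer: 225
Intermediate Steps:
-59 + (4 - 6)²*71 = -59 + (-2)²*71 = -59 + 4*71 = -59 + 284 = 225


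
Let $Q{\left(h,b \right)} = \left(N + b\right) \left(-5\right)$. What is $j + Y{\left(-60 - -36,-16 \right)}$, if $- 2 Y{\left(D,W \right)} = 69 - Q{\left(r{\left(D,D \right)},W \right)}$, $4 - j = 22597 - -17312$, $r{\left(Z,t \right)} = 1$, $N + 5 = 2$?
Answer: $-39892$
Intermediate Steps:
$N = -3$ ($N = -5 + 2 = -3$)
$j = -39905$ ($j = 4 - \left(22597 - -17312\right) = 4 - \left(22597 + 17312\right) = 4 - 39909 = -39905$)
$Q{\left(h,b \right)} = 15 - 5 b$ ($Q{\left(h,b \right)} = \left(-3 + b\right) \left(-5\right) = 15 - 5 b$)
$Y{\left(D,W \right)} = -27 - \frac{5 W}{2}$ ($Y{\left(D,W \right)} = - \frac{69 - \left(15 - 5 W\right)}{2} = - \frac{69 + \left(-15 + 5 W\right)}{2} = - \frac{54 + 5 W}{2} = -27 - \frac{5 W}{2}$)
$j + Y{\left(-60 - -36,-16 \right)} = -39905 - -13 = -39905 + \left(-27 + 40\right) = -39905 + 13 = -39892$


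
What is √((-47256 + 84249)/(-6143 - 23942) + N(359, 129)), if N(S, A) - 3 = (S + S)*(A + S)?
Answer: √2620964399270/2735 ≈ 591.93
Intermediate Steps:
N(S, A) = 3 + 2*S*(A + S) (N(S, A) = 3 + (S + S)*(A + S) = 3 + (2*S)*(A + S) = 3 + 2*S*(A + S))
√((-47256 + 84249)/(-6143 - 23942) + N(359, 129)) = √((-47256 + 84249)/(-6143 - 23942) + (3 + 2*359² + 2*129*359)) = √(36993/(-30085) + (3 + 2*128881 + 92622)) = √(36993*(-1/30085) + (3 + 257762 + 92622)) = √(-3363/2735 + 350387) = √(958305082/2735) = √2620964399270/2735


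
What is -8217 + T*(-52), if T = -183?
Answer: 1299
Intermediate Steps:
-8217 + T*(-52) = -8217 - 183*(-52) = -8217 + 9516 = 1299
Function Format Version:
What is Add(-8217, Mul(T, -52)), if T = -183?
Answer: 1299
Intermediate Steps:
Add(-8217, Mul(T, -52)) = Add(-8217, Mul(-183, -52)) = Add(-8217, 9516) = 1299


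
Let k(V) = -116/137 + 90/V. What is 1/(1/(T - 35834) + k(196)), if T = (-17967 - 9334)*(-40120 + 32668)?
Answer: -682749753217/264587138457 ≈ -2.5804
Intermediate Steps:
T = 203447052 (T = -27301*(-7452) = 203447052)
k(V) = -116/137 + 90/V (k(V) = -116*1/137 + 90/V = -116/137 + 90/V)
1/(1/(T - 35834) + k(196)) = 1/(1/(203447052 - 35834) + (-116/137 + 90/196)) = 1/(1/203411218 + (-116/137 + 90*(1/196))) = 1/(1/203411218 + (-116/137 + 45/98)) = 1/(1/203411218 - 5203/13426) = 1/(-264587138457/682749753217) = -682749753217/264587138457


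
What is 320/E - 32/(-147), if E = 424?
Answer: 7576/7791 ≈ 0.97240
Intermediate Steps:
320/E - 32/(-147) = 320/424 - 32/(-147) = 320*(1/424) - 32*(-1/147) = 40/53 + 32/147 = 7576/7791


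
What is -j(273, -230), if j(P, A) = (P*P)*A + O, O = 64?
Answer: 17141606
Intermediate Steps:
j(P, A) = 64 + A*P² (j(P, A) = (P*P)*A + 64 = P²*A + 64 = A*P² + 64 = 64 + A*P²)
-j(273, -230) = -(64 - 230*273²) = -(64 - 230*74529) = -(64 - 17141670) = -1*(-17141606) = 17141606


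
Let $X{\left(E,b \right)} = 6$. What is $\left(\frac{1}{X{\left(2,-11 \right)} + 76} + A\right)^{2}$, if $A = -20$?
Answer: $\frac{2686321}{6724} \approx 399.51$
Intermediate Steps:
$\left(\frac{1}{X{\left(2,-11 \right)} + 76} + A\right)^{2} = \left(\frac{1}{6 + 76} - 20\right)^{2} = \left(\frac{1}{82} - 20\right)^{2} = \left(- \frac{1639}{82}\right)^{2} = \frac{2686321}{6724}$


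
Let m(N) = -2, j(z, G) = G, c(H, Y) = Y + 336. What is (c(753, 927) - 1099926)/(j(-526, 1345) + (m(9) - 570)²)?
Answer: -1098663/328529 ≈ -3.3442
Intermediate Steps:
c(H, Y) = 336 + Y
(c(753, 927) - 1099926)/(j(-526, 1345) + (m(9) - 570)²) = ((336 + 927) - 1099926)/(1345 + (-2 - 570)²) = (1263 - 1099926)/(1345 + (-572)²) = -1098663/(1345 + 327184) = -1098663/328529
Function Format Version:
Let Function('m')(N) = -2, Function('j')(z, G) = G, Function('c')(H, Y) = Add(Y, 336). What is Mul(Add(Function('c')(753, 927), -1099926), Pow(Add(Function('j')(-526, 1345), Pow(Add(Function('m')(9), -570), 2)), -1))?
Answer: Rational(-1098663, 328529) ≈ -3.3442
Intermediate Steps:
Function('c')(H, Y) = Add(336, Y)
Mul(Add(Function('c')(753, 927), -1099926), Pow(Add(Function('j')(-526, 1345), Pow(Add(Function('m')(9), -570), 2)), -1)) = Mul(Add(Add(336, 927), -1099926), Pow(Add(1345, Pow(Add(-2, -570), 2)), -1)) = Mul(Add(1263, -1099926), Pow(Add(1345, Pow(-572, 2)), -1)) = Mul(-1098663, Pow(Add(1345, 327184), -1)) = Mul(-1098663, Pow(328529, -1)) = Mul(-1098663, Rational(1, 328529)) = Rational(-1098663, 328529)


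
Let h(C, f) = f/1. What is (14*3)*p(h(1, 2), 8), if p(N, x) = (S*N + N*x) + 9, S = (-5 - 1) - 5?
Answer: 126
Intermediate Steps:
h(C, f) = f (h(C, f) = f*1 = f)
S = -11 (S = -6 - 5 = -11)
p(N, x) = 9 - 11*N + N*x (p(N, x) = (-11*N + N*x) + 9 = 9 - 11*N + N*x)
(14*3)*p(h(1, 2), 8) = (14*3)*(9 - 11*2 + 2*8) = 42*(9 - 22 + 16) = 42*3 = 126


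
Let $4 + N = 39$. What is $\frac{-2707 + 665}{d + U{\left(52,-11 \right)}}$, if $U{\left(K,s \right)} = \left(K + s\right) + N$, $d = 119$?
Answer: $- \frac{2042}{195} \approx -10.472$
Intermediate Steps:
$N = 35$ ($N = -4 + 39 = 35$)
$U{\left(K,s \right)} = 35 + K + s$ ($U{\left(K,s \right)} = \left(K + s\right) + 35 = 35 + K + s$)
$\frac{-2707 + 665}{d + U{\left(52,-11 \right)}} = \frac{-2707 + 665}{119 + \left(35 + 52 - 11\right)} = - \frac{2042}{119 + 76} = - \frac{2042}{195}$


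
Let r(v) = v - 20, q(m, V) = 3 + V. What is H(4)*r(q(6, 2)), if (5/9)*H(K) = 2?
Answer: -54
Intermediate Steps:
H(K) = 18/5 (H(K) = (9/5)*2 = 18/5)
r(v) = -20 + v
H(4)*r(q(6, 2)) = 18*(-20 + (3 + 2))/5 = 18*(-20 + 5)/5 = (18/5)*(-15) = -54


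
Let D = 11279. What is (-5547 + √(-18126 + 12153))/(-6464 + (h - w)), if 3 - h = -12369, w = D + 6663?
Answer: 5547/12034 - I*√5973/12034 ≈ 0.46094 - 0.0064222*I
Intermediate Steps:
w = 17942 (w = 11279 + 6663 = 17942)
h = 12372 (h = 3 - 1*(-12369) = 3 + 12369 = 12372)
(-5547 + √(-18126 + 12153))/(-6464 + (h - w)) = (-5547 + √(-18126 + 12153))/(-6464 + (12372 - 1*17942)) = (-5547 + √(-5973))/(-6464 + (12372 - 17942)) = (-5547 + I*√5973)/(-6464 - 5570) = (-5547 + I*√5973)/(-12034) = (-5547 + I*√5973)*(-1/12034) = 5547/12034 - I*√5973/12034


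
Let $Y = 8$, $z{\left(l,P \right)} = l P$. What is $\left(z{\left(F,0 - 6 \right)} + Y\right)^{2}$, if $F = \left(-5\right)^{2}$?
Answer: $20164$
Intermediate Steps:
$F = 25$
$z{\left(l,P \right)} = P l$
$\left(z{\left(F,0 - 6 \right)} + Y\right)^{2} = \left(\left(0 - 6\right) 25 + 8\right)^{2} = \left(\left(-6\right) 25 + 8\right)^{2} = \left(-150 + 8\right)^{2} = \left(-142\right)^{2} = 20164$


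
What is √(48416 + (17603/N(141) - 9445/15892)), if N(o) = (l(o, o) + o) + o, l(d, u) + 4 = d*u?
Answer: 23*√2348393269684010027/160183414 ≈ 220.04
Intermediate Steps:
l(d, u) = -4 + d*u
N(o) = -4 + o² + 2*o (N(o) = ((-4 + o*o) + o) + o = ((-4 + o²) + o) + o = (-4 + o + o²) + o = -4 + o² + 2*o)
√(48416 + (17603/N(141) - 9445/15892)) = √(48416 + (17603/(-4 + 141² + 2*141) - 9445/15892)) = √(48416 + (17603/(-4 + 19881 + 282) - 9445*1/15892)) = √(48416 + (17603/20159 - 9445/15892)) = √(48416 + 89345121/320366828) = √(15510969689569/320366828) = 23*√2348393269684010027/160183414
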